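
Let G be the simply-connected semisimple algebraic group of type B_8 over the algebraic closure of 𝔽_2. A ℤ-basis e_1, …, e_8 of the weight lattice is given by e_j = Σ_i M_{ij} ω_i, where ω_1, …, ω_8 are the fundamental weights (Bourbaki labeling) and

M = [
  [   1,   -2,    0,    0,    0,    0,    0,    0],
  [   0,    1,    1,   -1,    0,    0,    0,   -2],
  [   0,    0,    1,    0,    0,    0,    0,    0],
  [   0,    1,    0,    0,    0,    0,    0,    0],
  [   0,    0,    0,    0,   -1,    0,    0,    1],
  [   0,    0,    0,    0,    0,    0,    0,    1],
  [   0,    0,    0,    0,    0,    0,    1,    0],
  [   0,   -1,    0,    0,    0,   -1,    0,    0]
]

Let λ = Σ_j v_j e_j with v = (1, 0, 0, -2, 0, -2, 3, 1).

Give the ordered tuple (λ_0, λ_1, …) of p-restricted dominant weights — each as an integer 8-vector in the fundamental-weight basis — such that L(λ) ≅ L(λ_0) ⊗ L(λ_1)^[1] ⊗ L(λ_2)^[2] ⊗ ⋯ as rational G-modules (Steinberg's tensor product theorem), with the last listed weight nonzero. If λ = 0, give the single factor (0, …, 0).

Change of basis e → ω: c = M·v where v = (1, 0, 0, -2, 0, -2, 3, 1):
  c_1 = 1*1 + -2*0 + 0*0 + 0*-2 + 0*0 + 0*-2 + 0*3 + 0*1 = 1
  c_2 = 0*1 + 1*0 + 1*0 + -1*-2 + 0*0 + 0*-2 + 0*3 + -2*1 = 0
  c_3 = 0*1 + 0*0 + 1*0 + 0*-2 + 0*0 + 0*-2 + 0*3 + 0*1 = 0
  c_4 = 0*1 + 1*0 + 0*0 + 0*-2 + 0*0 + 0*-2 + 0*3 + 0*1 = 0
  c_5 = 0*1 + 0*0 + 0*0 + 0*-2 + -1*0 + 0*-2 + 0*3 + 1*1 = 1
  c_6 = 0*1 + 0*0 + 0*0 + 0*-2 + 0*0 + 0*-2 + 0*3 + 1*1 = 1
  c_7 = 0*1 + 0*0 + 0*0 + 0*-2 + 0*0 + 0*-2 + 1*3 + 0*1 = 3
  c_8 = 0*1 + -1*0 + 0*0 + 0*-2 + 0*0 + -1*-2 + 0*3 + 0*1 = 2
Writing each c_i in base p = 2:
  c_1 = 1 = 1·2^0
  c_2 = 0
  c_3 = 0
  c_4 = 0
  c_5 = 1 = 1·2^0
  c_6 = 1 = 1·2^0
  c_7 = 3 = 1·2^0 + 1·2^1
  c_8 = 2 = 0·2^0 + 1·2^1
λ_0 = (1, 0, 0, 0, 1, 1, 1, 0)
λ_1 = (0, 0, 0, 0, 0, 0, 1, 1)

((1, 0, 0, 0, 1, 1, 1, 0), (0, 0, 0, 0, 0, 0, 1, 1))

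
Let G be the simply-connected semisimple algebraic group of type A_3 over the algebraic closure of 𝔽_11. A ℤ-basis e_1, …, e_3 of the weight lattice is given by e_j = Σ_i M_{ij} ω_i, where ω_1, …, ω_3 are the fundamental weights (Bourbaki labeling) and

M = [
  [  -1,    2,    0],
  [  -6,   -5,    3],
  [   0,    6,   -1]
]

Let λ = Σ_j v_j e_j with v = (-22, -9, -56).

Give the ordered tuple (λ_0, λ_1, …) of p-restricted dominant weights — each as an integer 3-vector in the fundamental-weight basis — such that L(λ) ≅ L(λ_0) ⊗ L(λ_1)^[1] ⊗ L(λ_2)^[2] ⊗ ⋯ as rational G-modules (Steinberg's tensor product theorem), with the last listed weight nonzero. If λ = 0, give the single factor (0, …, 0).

Compute c_i = Σ_j M_{ij} v_j with v = (-22, -9, -56):
  c_1 = (-1)·(-22) + (2)·(-9) + (0)·(-56) = 4
  c_2 = (-6)·(-22) + (-5)·(-9) + (3)·(-56) = 9
  c_3 = (0)·(-22) + (6)·(-9) + (-1)·(-56) = 2
p = 11; digits c_i = Σ_j d_{ij}·11^j, 0 ≤ d_{ij} < 11:
  c_1 = 4 = 4·11^0
  c_2 = 9 = 9·11^0
  c_3 = 2 = 2·11^0
Factor λ_0 = (4, 9, 2)

((4, 9, 2),)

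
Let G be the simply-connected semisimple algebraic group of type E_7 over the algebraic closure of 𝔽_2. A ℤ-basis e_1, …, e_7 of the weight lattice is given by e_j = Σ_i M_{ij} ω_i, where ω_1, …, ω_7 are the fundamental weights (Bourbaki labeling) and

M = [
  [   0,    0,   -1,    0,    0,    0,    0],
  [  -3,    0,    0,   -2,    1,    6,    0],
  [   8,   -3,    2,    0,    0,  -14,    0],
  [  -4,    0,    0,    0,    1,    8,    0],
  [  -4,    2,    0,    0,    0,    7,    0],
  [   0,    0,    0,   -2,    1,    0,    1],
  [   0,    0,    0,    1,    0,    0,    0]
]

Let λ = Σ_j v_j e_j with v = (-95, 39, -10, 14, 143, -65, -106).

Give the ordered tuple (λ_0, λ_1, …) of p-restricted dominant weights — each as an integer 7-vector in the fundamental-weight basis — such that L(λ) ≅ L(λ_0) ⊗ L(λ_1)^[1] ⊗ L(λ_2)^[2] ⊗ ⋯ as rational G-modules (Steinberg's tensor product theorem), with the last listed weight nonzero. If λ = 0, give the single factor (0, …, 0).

((0, 0, 1, 1, 1, 1, 0), (1, 1, 0, 1, 1, 0, 1), (0, 0, 1, 0, 0, 0, 1), (1, 1, 1, 0, 0, 1, 1))

ω-coordinates c = M·v, v = (-95, 39, -10, 14, 143, -65, -106):
  c_1 = 0*-95 + 0*39 + -1*-10 + 0*14 + 0*143 + 0*-65 + 0*-106 = 10
  c_2 = -3*-95 + 0*39 + 0*-10 + -2*14 + 1*143 + 6*-65 + 0*-106 = 10
  c_3 = 8*-95 + -3*39 + 2*-10 + 0*14 + 0*143 + -14*-65 + 0*-106 = 13
  c_4 = -4*-95 + 0*39 + 0*-10 + 0*14 + 1*143 + 8*-65 + 0*-106 = 3
  c_5 = -4*-95 + 2*39 + 0*-10 + 0*14 + 0*143 + 7*-65 + 0*-106 = 3
  c_6 = 0*-95 + 0*39 + 0*-10 + -2*14 + 1*143 + 0*-65 + 1*-106 = 9
  c_7 = 0*-95 + 0*39 + 0*-10 + 1*14 + 0*143 + 0*-65 + 0*-106 = 14
Expand coordinatewise in base 2:
  c_1 = 10 = 0·2^0 + 1·2^1 + 0·2^2 + 1·2^3
  c_2 = 10 = 0·2^0 + 1·2^1 + 0·2^2 + 1·2^3
  c_3 = 13 = 1·2^0 + 0·2^1 + 1·2^2 + 1·2^3
  c_4 = 3 = 1·2^0 + 1·2^1
  c_5 = 3 = 1·2^0 + 1·2^1
  c_6 = 9 = 1·2^0 + 0·2^1 + 0·2^2 + 1·2^3
  c_7 = 14 = 0·2^0 + 1·2^1 + 1·2^2 + 1·2^3
λ_0 = (0, 0, 1, 1, 1, 1, 0)
λ_1 = (1, 1, 0, 1, 1, 0, 1)
λ_2 = (0, 0, 1, 0, 0, 0, 1)
λ_3 = (1, 1, 1, 0, 0, 1, 1)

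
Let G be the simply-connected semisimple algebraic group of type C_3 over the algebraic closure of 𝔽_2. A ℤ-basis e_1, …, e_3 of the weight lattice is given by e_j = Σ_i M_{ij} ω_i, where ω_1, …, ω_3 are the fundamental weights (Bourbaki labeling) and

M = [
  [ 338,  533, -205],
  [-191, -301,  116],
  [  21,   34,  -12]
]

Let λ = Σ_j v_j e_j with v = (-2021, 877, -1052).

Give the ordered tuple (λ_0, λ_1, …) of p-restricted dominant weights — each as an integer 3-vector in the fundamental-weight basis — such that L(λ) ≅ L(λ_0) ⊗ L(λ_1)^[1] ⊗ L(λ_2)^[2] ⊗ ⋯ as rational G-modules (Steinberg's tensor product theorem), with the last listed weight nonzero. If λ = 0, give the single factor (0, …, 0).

((1, 0, 1), (1, 1, 0))

Change of basis e → ω: c = M·v where v = (-2021, 877, -1052):
  c_1 = 338*-2021 + 533*877 + -205*-1052 = 3
  c_2 = -191*-2021 + -301*877 + 116*-1052 = 2
  c_3 = 21*-2021 + 34*877 + -12*-1052 = 1
p = 2; digits c_i = Σ_j d_{ij}·2^j, 0 ≤ d_{ij} < 2:
  c_1 = 3 = 1·2^0 + 1·2^1
  c_2 = 2 = 0·2^0 + 1·2^1
  c_3 = 1 = 1·2^0
p-restricted factor λ_0 = (1, 0, 1)
p-restricted factor λ_1 = (1, 1, 0)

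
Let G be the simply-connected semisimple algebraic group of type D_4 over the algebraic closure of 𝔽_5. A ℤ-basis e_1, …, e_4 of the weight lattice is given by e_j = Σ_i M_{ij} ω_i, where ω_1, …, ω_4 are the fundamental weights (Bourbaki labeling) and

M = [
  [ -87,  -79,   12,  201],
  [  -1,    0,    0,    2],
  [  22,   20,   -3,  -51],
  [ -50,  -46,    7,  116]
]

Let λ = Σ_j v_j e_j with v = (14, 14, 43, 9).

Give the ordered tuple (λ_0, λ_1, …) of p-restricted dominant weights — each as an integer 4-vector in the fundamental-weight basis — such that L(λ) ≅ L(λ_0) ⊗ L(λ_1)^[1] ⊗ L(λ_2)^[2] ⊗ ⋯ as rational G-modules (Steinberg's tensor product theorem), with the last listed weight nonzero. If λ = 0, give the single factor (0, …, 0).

((1, 4, 0, 1),)

ω-coordinates c = M·v, v = (14, 14, 43, 9):
  c_1 = (-87)·(14) + (-79)·(14) + 12·43 + 201·9 = 1
  c_2 = (-1)·(14) + 0·14 + 0·43 + 2·9 = 4
  c_3 = 22·14 + 20·14 + (-3)·(43) + (-51)·(9) = 0
  c_4 = (-50)·(14) + (-46)·(14) + 7·43 + 116·9 = 1
Expand coordinatewise in base 5:
  c_1 = 1 = 1·5^0
  c_2 = 4 = 4·5^0
  c_3 = 0
  c_4 = 1 = 1·5^0
p-restricted factor λ_0 = (1, 4, 0, 1)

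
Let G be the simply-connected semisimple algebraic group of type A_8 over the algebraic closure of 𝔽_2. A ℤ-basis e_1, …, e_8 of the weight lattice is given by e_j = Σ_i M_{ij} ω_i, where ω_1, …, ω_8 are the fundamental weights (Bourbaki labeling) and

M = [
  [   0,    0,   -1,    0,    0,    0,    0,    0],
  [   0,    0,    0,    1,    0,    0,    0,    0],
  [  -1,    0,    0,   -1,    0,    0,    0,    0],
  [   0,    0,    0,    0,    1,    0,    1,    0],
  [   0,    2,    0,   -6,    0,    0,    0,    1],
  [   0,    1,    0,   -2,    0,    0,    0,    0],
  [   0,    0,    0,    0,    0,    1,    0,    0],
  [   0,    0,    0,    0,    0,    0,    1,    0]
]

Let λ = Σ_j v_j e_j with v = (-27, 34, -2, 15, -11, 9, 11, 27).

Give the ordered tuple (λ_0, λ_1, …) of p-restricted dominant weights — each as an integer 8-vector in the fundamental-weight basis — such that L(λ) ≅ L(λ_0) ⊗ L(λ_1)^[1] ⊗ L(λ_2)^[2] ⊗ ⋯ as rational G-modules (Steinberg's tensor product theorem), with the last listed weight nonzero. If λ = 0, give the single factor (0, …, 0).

Converting to the ω-basis (c_i = row i of M dotted with v = (-27, 34, -2, 15, -11, 9, 11, 27)):
  c_1 = 0*-27 + 0*34 + -1*-2 + 0*15 + 0*-11 + 0*9 + 0*11 + 0*27 = 2
  c_2 = 0*-27 + 0*34 + 0*-2 + 1*15 + 0*-11 + 0*9 + 0*11 + 0*27 = 15
  c_3 = -1*-27 + 0*34 + 0*-2 + -1*15 + 0*-11 + 0*9 + 0*11 + 0*27 = 12
  c_4 = 0*-27 + 0*34 + 0*-2 + 0*15 + 1*-11 + 0*9 + 1*11 + 0*27 = 0
  c_5 = 0*-27 + 2*34 + 0*-2 + -6*15 + 0*-11 + 0*9 + 0*11 + 1*27 = 5
  c_6 = 0*-27 + 1*34 + 0*-2 + -2*15 + 0*-11 + 0*9 + 0*11 + 0*27 = 4
  c_7 = 0*-27 + 0*34 + 0*-2 + 0*15 + 0*-11 + 1*9 + 0*11 + 0*27 = 9
  c_8 = 0*-27 + 0*34 + 0*-2 + 0*15 + 0*-11 + 0*9 + 1*11 + 0*27 = 11
Base-2 expansion of each c_i:
  c_1 = 2 = 0·2^0 + 1·2^1
  c_2 = 15 = 1·2^0 + 1·2^1 + 1·2^2 + 1·2^3
  c_3 = 12 = 0·2^0 + 0·2^1 + 1·2^2 + 1·2^3
  c_4 = 0
  c_5 = 5 = 1·2^0 + 0·2^1 + 1·2^2
  c_6 = 4 = 0·2^0 + 0·2^1 + 1·2^2
  c_7 = 9 = 1·2^0 + 0·2^1 + 0·2^2 + 1·2^3
  c_8 = 11 = 1·2^0 + 1·2^1 + 0·2^2 + 1·2^3
p-restricted factor λ_0 = (0, 1, 0, 0, 1, 0, 1, 1)
p-restricted factor λ_1 = (1, 1, 0, 0, 0, 0, 0, 1)
p-restricted factor λ_2 = (0, 1, 1, 0, 1, 1, 0, 0)
p-restricted factor λ_3 = (0, 1, 1, 0, 0, 0, 1, 1)

((0, 1, 0, 0, 1, 0, 1, 1), (1, 1, 0, 0, 0, 0, 0, 1), (0, 1, 1, 0, 1, 1, 0, 0), (0, 1, 1, 0, 0, 0, 1, 1))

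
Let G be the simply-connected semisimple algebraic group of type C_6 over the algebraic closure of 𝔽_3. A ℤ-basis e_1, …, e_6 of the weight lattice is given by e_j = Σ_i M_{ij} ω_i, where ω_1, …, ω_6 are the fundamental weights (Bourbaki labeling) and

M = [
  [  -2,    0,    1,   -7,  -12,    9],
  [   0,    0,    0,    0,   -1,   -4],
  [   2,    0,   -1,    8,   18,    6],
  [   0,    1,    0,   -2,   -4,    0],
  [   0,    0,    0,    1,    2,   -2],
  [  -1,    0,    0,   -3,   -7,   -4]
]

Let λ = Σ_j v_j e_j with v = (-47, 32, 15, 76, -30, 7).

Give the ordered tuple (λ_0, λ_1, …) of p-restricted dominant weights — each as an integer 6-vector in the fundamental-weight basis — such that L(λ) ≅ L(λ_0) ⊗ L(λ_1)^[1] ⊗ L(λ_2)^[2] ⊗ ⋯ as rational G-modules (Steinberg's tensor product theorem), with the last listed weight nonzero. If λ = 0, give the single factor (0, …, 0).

ω-coordinates c = M·v, v = (-47, 32, 15, 76, -30, 7):
  c_1 = -2*-47 + 0*32 + 1*15 + -7*76 + -12*-30 + 9*7 = 0
  c_2 = 0*-47 + 0*32 + 0*15 + 0*76 + -1*-30 + -4*7 = 2
  c_3 = 2*-47 + 0*32 + -1*15 + 8*76 + 18*-30 + 6*7 = 1
  c_4 = 0*-47 + 1*32 + 0*15 + -2*76 + -4*-30 + 0*7 = 0
  c_5 = 0*-47 + 0*32 + 0*15 + 1*76 + 2*-30 + -2*7 = 2
  c_6 = -1*-47 + 0*32 + 0*15 + -3*76 + -7*-30 + -4*7 = 1
p = 3; digits c_i = Σ_j d_{ij}·3^j, 0 ≤ d_{ij} < 3:
  c_1 = 0
  c_2 = 2 = 2·3^0
  c_3 = 1 = 1·3^0
  c_4 = 0
  c_5 = 2 = 2·3^0
  c_6 = 1 = 1·3^0
Factor λ_0 = (0, 2, 1, 0, 2, 1)

((0, 2, 1, 0, 2, 1),)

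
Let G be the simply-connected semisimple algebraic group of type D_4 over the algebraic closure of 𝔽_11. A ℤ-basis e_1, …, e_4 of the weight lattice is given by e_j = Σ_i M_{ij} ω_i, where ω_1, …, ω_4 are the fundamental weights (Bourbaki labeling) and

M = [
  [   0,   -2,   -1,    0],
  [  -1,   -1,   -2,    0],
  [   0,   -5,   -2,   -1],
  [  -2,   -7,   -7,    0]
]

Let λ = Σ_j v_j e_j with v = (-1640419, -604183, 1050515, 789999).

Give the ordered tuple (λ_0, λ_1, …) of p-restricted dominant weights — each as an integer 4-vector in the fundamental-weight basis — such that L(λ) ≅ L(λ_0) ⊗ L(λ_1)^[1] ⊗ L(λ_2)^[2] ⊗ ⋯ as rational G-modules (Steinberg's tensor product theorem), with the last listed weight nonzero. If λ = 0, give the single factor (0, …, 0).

((1, 0, 9, 6), (6, 6, 4, 5), (6, 9, 6, 6), (8, 8, 9, 7), (10, 9, 8, 10))

Converting to the ω-basis (c_i = row i of M dotted with v = (-1640419, -604183, 1050515, 789999)):
  c_1 = (0)·(-1640419) + (-2)·(-604183) + (-1)·(1050515) + (0)·(789999) = 157851
  c_2 = (-1)·(-1640419) + (-1)·(-604183) + (-2)·(1050515) + (0)·(789999) = 143572
  c_3 = (0)·(-1640419) + (-5)·(-604183) + (-2)·(1050515) + (-1)·(789999) = 129886
  c_4 = (-2)·(-1640419) + (-7)·(-604183) + (-7)·(1050515) + (0)·(789999) = 156514
p = 11; digits c_i = Σ_j d_{ij}·11^j, 0 ≤ d_{ij} < 11:
  c_1 = 157851 = 1·11^0 + 6·11^1 + 6·11^2 + 8·11^3 + 10·11^4
  c_2 = 143572 = 0·11^0 + 6·11^1 + 9·11^2 + 8·11^3 + 9·11^4
  c_3 = 129886 = 9·11^0 + 4·11^1 + 6·11^2 + 9·11^3 + 8·11^4
  c_4 = 156514 = 6·11^0 + 5·11^1 + 6·11^2 + 7·11^3 + 10·11^4
p-restricted factor λ_0 = (1, 0, 9, 6)
p-restricted factor λ_1 = (6, 6, 4, 5)
p-restricted factor λ_2 = (6, 9, 6, 6)
p-restricted factor λ_3 = (8, 8, 9, 7)
p-restricted factor λ_4 = (10, 9, 8, 10)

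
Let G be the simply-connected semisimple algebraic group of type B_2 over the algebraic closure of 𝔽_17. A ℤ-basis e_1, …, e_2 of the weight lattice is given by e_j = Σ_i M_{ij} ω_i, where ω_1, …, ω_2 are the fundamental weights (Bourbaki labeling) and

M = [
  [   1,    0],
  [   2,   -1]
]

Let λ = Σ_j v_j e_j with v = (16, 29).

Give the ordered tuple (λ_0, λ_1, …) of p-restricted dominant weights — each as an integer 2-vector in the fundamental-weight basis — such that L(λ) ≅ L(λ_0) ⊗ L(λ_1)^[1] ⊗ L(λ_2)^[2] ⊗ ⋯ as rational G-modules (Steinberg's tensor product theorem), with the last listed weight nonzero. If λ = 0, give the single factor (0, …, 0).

((16, 3),)

Compute c_i = Σ_j M_{ij} v_j with v = (16, 29):
  c_1 = (1)·(16) + (0)·(29) = 16
  c_2 = (2)·(16) + (-1)·(29) = 3
Base-17 expansion of each c_i:
  c_1 = 16 = 16·17^0
  c_2 = 3 = 3·17^0
λ_0 = (16, 3)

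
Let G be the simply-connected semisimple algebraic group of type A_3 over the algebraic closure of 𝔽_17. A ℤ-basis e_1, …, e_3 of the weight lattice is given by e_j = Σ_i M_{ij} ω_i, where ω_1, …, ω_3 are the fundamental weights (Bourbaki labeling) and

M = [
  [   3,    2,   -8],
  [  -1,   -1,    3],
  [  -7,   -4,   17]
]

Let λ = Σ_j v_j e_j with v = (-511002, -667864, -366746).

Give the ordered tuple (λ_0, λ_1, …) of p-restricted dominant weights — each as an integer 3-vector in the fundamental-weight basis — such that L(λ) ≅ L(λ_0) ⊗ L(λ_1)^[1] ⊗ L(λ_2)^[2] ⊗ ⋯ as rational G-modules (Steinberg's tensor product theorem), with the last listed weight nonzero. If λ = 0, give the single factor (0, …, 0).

((5, 3, 1), (12, 1, 12), (4, 0, 13), (13, 16, 2))

Change of basis e → ω: c = M·v where v = (-511002, -667864, -366746):
  c_1 = (3)·(-511002) + (2)·(-667864) + (-8)·(-366746) = 65234
  c_2 = (-1)·(-511002) + (-1)·(-667864) + (3)·(-366746) = 78628
  c_3 = (-7)·(-511002) + (-4)·(-667864) + (17)·(-366746) = 13788
Expand coordinatewise in base 17:
  c_1 = 65234 = 5·17^0 + 12·17^1 + 4·17^2 + 13·17^3
  c_2 = 78628 = 3·17^0 + 1·17^1 + 0·17^2 + 16·17^3
  c_3 = 13788 = 1·17^0 + 12·17^1 + 13·17^2 + 2·17^3
λ_0 = (5, 3, 1)
λ_1 = (12, 1, 12)
λ_2 = (4, 0, 13)
λ_3 = (13, 16, 2)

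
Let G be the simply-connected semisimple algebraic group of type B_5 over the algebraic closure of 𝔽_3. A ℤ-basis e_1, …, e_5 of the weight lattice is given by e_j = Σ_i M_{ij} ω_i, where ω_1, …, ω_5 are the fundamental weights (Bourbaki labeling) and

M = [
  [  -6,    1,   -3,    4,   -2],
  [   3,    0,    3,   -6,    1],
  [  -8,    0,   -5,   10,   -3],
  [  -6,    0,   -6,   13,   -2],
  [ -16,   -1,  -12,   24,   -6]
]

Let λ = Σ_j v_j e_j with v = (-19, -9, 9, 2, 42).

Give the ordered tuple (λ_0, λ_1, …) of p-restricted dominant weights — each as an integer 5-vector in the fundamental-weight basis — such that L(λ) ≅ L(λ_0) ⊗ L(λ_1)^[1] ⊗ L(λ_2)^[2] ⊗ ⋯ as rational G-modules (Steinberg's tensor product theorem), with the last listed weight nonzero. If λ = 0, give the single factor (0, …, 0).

ω-coordinates c = M·v, v = (-19, -9, 9, 2, 42):
  c_1 = -6*-19 + 1*-9 + -3*9 + 4*2 + -2*42 = 2
  c_2 = 3*-19 + 0*-9 + 3*9 + -6*2 + 1*42 = 0
  c_3 = -8*-19 + 0*-9 + -5*9 + 10*2 + -3*42 = 1
  c_4 = -6*-19 + 0*-9 + -6*9 + 13*2 + -2*42 = 2
  c_5 = -16*-19 + -1*-9 + -12*9 + 24*2 + -6*42 = 1
Writing each c_i in base p = 3:
  c_1 = 2 = 2·3^0
  c_2 = 0
  c_3 = 1 = 1·3^0
  c_4 = 2 = 2·3^0
  c_5 = 1 = 1·3^0
λ_0 = (2, 0, 1, 2, 1)

((2, 0, 1, 2, 1),)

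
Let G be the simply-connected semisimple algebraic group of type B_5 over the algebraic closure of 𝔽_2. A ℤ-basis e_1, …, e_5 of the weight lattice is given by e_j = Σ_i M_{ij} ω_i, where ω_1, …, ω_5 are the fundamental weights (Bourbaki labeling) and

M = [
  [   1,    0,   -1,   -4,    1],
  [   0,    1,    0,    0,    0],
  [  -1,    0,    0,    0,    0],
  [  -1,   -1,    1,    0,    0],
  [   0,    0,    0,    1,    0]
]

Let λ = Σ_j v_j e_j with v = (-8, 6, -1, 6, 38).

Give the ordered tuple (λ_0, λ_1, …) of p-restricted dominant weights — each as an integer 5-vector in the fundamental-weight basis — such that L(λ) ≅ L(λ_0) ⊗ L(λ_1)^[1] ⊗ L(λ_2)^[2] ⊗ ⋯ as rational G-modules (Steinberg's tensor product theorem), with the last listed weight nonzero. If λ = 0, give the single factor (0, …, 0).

Change of basis e → ω: c = M·v where v = (-8, 6, -1, 6, 38):
  c_1 = 1*-8 + 0*6 + -1*-1 + -4*6 + 1*38 = 7
  c_2 = 0*-8 + 1*6 + 0*-1 + 0*6 + 0*38 = 6
  c_3 = -1*-8 + 0*6 + 0*-1 + 0*6 + 0*38 = 8
  c_4 = -1*-8 + -1*6 + 1*-1 + 0*6 + 0*38 = 1
  c_5 = 0*-8 + 0*6 + 0*-1 + 1*6 + 0*38 = 6
Expand coordinatewise in base 2:
  c_1 = 7 = 1·2^0 + 1·2^1 + 1·2^2
  c_2 = 6 = 0·2^0 + 1·2^1 + 1·2^2
  c_3 = 8 = 0·2^0 + 0·2^1 + 0·2^2 + 1·2^3
  c_4 = 1 = 1·2^0
  c_5 = 6 = 0·2^0 + 1·2^1 + 1·2^2
Factor λ_0 = (1, 0, 0, 1, 0)
Factor λ_1 = (1, 1, 0, 0, 1)
Factor λ_2 = (1, 1, 0, 0, 1)
Factor λ_3 = (0, 0, 1, 0, 0)

((1, 0, 0, 1, 0), (1, 1, 0, 0, 1), (1, 1, 0, 0, 1), (0, 0, 1, 0, 0))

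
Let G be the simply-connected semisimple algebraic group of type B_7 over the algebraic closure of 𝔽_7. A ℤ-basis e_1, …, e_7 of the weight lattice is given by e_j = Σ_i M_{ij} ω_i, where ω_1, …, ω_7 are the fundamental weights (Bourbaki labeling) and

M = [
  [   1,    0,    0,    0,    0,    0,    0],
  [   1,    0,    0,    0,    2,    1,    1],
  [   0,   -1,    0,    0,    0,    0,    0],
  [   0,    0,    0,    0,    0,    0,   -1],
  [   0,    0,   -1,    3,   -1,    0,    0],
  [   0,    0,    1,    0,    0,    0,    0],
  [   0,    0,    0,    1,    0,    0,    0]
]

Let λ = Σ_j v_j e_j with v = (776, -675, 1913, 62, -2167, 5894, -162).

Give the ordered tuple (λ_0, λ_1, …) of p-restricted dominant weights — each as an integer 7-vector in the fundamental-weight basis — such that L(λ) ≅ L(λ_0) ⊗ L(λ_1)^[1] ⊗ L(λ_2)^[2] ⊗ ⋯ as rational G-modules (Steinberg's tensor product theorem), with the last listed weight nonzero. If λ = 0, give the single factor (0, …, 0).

((6, 4, 3, 1, 6, 2, 6), (5, 2, 5, 2, 6, 0, 1), (1, 2, 6, 3, 1, 4, 1), (2, 6, 1, 0, 1, 5, 0))

Change of basis e → ω: c = M·v where v = (776, -675, 1913, 62, -2167, 5894, -162):
  c_1 = 1*776 + 0*-675 + 0*1913 + 0*62 + 0*-2167 + 0*5894 + 0*-162 = 776
  c_2 = 1*776 + 0*-675 + 0*1913 + 0*62 + 2*-2167 + 1*5894 + 1*-162 = 2174
  c_3 = 0*776 + -1*-675 + 0*1913 + 0*62 + 0*-2167 + 0*5894 + 0*-162 = 675
  c_4 = 0*776 + 0*-675 + 0*1913 + 0*62 + 0*-2167 + 0*5894 + -1*-162 = 162
  c_5 = 0*776 + 0*-675 + -1*1913 + 3*62 + -1*-2167 + 0*5894 + 0*-162 = 440
  c_6 = 0*776 + 0*-675 + 1*1913 + 0*62 + 0*-2167 + 0*5894 + 0*-162 = 1913
  c_7 = 0*776 + 0*-675 + 0*1913 + 1*62 + 0*-2167 + 0*5894 + 0*-162 = 62
Writing each c_i in base p = 7:
  c_1 = 776 = 6·7^0 + 5·7^1 + 1·7^2 + 2·7^3
  c_2 = 2174 = 4·7^0 + 2·7^1 + 2·7^2 + 6·7^3
  c_3 = 675 = 3·7^0 + 5·7^1 + 6·7^2 + 1·7^3
  c_4 = 162 = 1·7^0 + 2·7^1 + 3·7^2
  c_5 = 440 = 6·7^0 + 6·7^1 + 1·7^2 + 1·7^3
  c_6 = 1913 = 2·7^0 + 0·7^1 + 4·7^2 + 5·7^3
  c_7 = 62 = 6·7^0 + 1·7^1 + 1·7^2
p-restricted factor λ_0 = (6, 4, 3, 1, 6, 2, 6)
p-restricted factor λ_1 = (5, 2, 5, 2, 6, 0, 1)
p-restricted factor λ_2 = (1, 2, 6, 3, 1, 4, 1)
p-restricted factor λ_3 = (2, 6, 1, 0, 1, 5, 0)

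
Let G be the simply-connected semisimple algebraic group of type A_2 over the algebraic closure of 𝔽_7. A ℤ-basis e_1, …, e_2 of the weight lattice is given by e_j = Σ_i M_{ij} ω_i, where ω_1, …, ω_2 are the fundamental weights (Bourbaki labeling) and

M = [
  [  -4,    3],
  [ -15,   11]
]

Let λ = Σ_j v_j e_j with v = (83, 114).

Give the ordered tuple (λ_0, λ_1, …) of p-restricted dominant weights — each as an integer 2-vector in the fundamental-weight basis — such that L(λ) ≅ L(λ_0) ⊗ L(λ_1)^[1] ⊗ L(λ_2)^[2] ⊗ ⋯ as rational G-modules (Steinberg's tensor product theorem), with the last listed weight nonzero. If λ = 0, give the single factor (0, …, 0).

((3, 2), (1, 1))

In the fundamental-weight basis, λ has coordinates c = M·v (v = (83, 114)):
  c_1 = (-4)·(83) + (3)·(114) = 10
  c_2 = (-15)·(83) + (11)·(114) = 9
p = 7; digits c_i = Σ_j d_{ij}·7^j, 0 ≤ d_{ij} < 7:
  c_1 = 10 = 3·7^0 + 1·7^1
  c_2 = 9 = 2·7^0 + 1·7^1
Factor λ_0 = (3, 2)
Factor λ_1 = (1, 1)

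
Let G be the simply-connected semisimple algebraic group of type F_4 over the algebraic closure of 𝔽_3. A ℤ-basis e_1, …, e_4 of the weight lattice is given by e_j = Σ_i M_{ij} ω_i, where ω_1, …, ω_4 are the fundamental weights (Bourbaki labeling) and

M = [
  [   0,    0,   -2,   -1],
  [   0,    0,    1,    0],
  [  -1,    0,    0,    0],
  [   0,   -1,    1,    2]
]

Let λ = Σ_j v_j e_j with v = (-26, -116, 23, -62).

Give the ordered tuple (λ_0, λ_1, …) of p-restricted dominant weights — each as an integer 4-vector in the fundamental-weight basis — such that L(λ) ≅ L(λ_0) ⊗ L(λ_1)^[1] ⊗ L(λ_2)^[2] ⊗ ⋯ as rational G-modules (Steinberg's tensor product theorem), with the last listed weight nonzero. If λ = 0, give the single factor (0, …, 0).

((1, 2, 2, 0), (2, 1, 2, 2), (1, 2, 2, 1))

ω-coordinates c = M·v, v = (-26, -116, 23, -62):
  c_1 = (0)·(-26) + (0)·(-116) + (-2)·(23) + (-1)·(-62) = 16
  c_2 = (0)·(-26) + (0)·(-116) + 1·23 + (0)·(-62) = 23
  c_3 = (-1)·(-26) + (0)·(-116) + 0·23 + (0)·(-62) = 26
  c_4 = (0)·(-26) + (-1)·(-116) + 1·23 + (2)·(-62) = 15
Expand coordinatewise in base 3:
  c_1 = 16 = 1·3^0 + 2·3^1 + 1·3^2
  c_2 = 23 = 2·3^0 + 1·3^1 + 2·3^2
  c_3 = 26 = 2·3^0 + 2·3^1 + 2·3^2
  c_4 = 15 = 0·3^0 + 2·3^1 + 1·3^2
p-restricted factor λ_0 = (1, 2, 2, 0)
p-restricted factor λ_1 = (2, 1, 2, 2)
p-restricted factor λ_2 = (1, 2, 2, 1)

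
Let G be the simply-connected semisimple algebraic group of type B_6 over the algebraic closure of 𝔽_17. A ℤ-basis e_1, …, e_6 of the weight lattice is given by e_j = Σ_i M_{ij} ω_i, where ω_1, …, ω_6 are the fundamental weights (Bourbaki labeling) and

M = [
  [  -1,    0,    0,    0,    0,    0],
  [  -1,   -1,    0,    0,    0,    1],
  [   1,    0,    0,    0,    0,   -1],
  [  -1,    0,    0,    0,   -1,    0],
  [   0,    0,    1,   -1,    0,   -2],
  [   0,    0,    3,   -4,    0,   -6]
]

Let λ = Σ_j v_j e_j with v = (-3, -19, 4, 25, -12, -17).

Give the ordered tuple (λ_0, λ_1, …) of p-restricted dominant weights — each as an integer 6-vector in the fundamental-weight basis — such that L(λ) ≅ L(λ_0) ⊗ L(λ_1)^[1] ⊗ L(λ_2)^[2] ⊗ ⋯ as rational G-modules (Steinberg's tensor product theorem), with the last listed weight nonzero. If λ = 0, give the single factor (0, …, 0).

((3, 5, 14, 15, 13, 14),)

In the fundamental-weight basis, λ has coordinates c = M·v (v = (-3, -19, 4, 25, -12, -17)):
  c_1 = -1*-3 + 0*-19 + 0*4 + 0*25 + 0*-12 + 0*-17 = 3
  c_2 = -1*-3 + -1*-19 + 0*4 + 0*25 + 0*-12 + 1*-17 = 5
  c_3 = 1*-3 + 0*-19 + 0*4 + 0*25 + 0*-12 + -1*-17 = 14
  c_4 = -1*-3 + 0*-19 + 0*4 + 0*25 + -1*-12 + 0*-17 = 15
  c_5 = 0*-3 + 0*-19 + 1*4 + -1*25 + 0*-12 + -2*-17 = 13
  c_6 = 0*-3 + 0*-19 + 3*4 + -4*25 + 0*-12 + -6*-17 = 14
Expand coordinatewise in base 17:
  c_1 = 3 = 3·17^0
  c_2 = 5 = 5·17^0
  c_3 = 14 = 14·17^0
  c_4 = 15 = 15·17^0
  c_5 = 13 = 13·17^0
  c_6 = 14 = 14·17^0
λ_0 = (3, 5, 14, 15, 13, 14)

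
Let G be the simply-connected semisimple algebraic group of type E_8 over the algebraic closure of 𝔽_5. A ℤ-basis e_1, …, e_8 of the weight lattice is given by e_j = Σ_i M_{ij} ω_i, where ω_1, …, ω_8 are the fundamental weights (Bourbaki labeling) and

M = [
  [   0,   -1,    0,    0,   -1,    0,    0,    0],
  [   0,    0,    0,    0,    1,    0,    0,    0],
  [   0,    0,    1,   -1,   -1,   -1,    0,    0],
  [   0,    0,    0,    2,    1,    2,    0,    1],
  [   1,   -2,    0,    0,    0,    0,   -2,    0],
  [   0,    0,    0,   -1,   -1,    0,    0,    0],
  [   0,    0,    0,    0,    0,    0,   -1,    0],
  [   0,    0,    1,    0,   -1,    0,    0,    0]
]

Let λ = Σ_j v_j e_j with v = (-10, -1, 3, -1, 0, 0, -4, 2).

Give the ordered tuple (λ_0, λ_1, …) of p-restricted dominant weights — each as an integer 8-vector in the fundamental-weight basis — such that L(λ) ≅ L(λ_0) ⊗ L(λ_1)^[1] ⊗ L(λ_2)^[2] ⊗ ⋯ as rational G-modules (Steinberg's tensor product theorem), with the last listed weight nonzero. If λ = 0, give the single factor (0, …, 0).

((1, 0, 4, 0, 0, 1, 4, 3),)

Change of basis e → ω: c = M·v where v = (-10, -1, 3, -1, 0, 0, -4, 2):
  c_1 = 0*-10 + -1*-1 + 0*3 + 0*-1 + -1*0 + 0*0 + 0*-4 + 0*2 = 1
  c_2 = 0*-10 + 0*-1 + 0*3 + 0*-1 + 1*0 + 0*0 + 0*-4 + 0*2 = 0
  c_3 = 0*-10 + 0*-1 + 1*3 + -1*-1 + -1*0 + -1*0 + 0*-4 + 0*2 = 4
  c_4 = 0*-10 + 0*-1 + 0*3 + 2*-1 + 1*0 + 2*0 + 0*-4 + 1*2 = 0
  c_5 = 1*-10 + -2*-1 + 0*3 + 0*-1 + 0*0 + 0*0 + -2*-4 + 0*2 = 0
  c_6 = 0*-10 + 0*-1 + 0*3 + -1*-1 + -1*0 + 0*0 + 0*-4 + 0*2 = 1
  c_7 = 0*-10 + 0*-1 + 0*3 + 0*-1 + 0*0 + 0*0 + -1*-4 + 0*2 = 4
  c_8 = 0*-10 + 0*-1 + 1*3 + 0*-1 + -1*0 + 0*0 + 0*-4 + 0*2 = 3
p = 5; digits c_i = Σ_j d_{ij}·5^j, 0 ≤ d_{ij} < 5:
  c_1 = 1 = 1·5^0
  c_2 = 0
  c_3 = 4 = 4·5^0
  c_4 = 0
  c_5 = 0
  c_6 = 1 = 1·5^0
  c_7 = 4 = 4·5^0
  c_8 = 3 = 3·5^0
Factor λ_0 = (1, 0, 4, 0, 0, 1, 4, 3)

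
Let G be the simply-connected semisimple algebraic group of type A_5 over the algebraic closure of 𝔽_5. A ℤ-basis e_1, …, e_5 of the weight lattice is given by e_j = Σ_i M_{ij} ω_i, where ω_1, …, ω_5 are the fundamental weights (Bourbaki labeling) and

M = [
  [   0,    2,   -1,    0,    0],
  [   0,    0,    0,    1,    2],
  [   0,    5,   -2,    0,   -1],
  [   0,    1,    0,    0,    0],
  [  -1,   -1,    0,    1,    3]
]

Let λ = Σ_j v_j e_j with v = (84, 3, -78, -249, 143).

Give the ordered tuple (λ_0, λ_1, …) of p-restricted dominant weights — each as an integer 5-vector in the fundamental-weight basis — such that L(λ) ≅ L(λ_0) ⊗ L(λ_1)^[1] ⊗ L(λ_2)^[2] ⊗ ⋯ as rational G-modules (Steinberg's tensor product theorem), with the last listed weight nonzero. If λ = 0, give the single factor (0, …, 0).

((4, 2, 3, 3, 3), (1, 2, 0, 0, 3), (3, 1, 1, 0, 3))

In the fundamental-weight basis, λ has coordinates c = M·v (v = (84, 3, -78, -249, 143)):
  c_1 = 0*84 + 2*3 + -1*-78 + 0*-249 + 0*143 = 84
  c_2 = 0*84 + 0*3 + 0*-78 + 1*-249 + 2*143 = 37
  c_3 = 0*84 + 5*3 + -2*-78 + 0*-249 + -1*143 = 28
  c_4 = 0*84 + 1*3 + 0*-78 + 0*-249 + 0*143 = 3
  c_5 = -1*84 + -1*3 + 0*-78 + 1*-249 + 3*143 = 93
Writing each c_i in base p = 5:
  c_1 = 84 = 4·5^0 + 1·5^1 + 3·5^2
  c_2 = 37 = 2·5^0 + 2·5^1 + 1·5^2
  c_3 = 28 = 3·5^0 + 0·5^1 + 1·5^2
  c_4 = 3 = 3·5^0
  c_5 = 93 = 3·5^0 + 3·5^1 + 3·5^2
p-restricted factor λ_0 = (4, 2, 3, 3, 3)
p-restricted factor λ_1 = (1, 2, 0, 0, 3)
p-restricted factor λ_2 = (3, 1, 1, 0, 3)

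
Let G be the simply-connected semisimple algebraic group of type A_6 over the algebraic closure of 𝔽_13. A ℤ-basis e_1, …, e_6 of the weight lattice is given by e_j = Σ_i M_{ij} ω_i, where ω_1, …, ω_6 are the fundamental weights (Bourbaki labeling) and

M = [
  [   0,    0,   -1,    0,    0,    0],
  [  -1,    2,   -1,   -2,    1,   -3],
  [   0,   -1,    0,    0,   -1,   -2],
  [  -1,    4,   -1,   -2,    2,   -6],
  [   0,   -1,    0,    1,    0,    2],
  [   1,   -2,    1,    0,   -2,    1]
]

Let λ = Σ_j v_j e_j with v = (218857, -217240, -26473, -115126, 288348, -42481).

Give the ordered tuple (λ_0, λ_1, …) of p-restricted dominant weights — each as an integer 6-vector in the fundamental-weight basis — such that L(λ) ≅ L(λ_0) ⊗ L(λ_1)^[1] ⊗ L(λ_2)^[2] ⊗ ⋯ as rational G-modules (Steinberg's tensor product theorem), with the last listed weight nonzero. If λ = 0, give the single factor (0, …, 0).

Converting to the ω-basis (c_i = row i of M dotted with v = (218857, -217240, -26473, -115126, 288348, -42481)):
  c_1 = (0)·(218857) + (0)·(-217240) + (-1)·(-26473) + (0)·(-115126) + (0)·(288348) + (0)·(-42481) = 26473
  c_2 = (-1)·(218857) + (2)·(-217240) + (-1)·(-26473) + (-2)·(-115126) + (1)·(288348) + (-3)·(-42481) = 19179
  c_3 = (0)·(218857) + (-1)·(-217240) + (0)·(-26473) + (0)·(-115126) + (-1)·(288348) + (-2)·(-42481) = 13854
  c_4 = (-1)·(218857) + (4)·(-217240) + (-1)·(-26473) + (-2)·(-115126) + (2)·(288348) + (-6)·(-42481) = 490
  c_5 = (0)·(218857) + (-1)·(-217240) + (0)·(-26473) + (1)·(-115126) + (0)·(288348) + (2)·(-42481) = 17152
  c_6 = (1)·(218857) + (-2)·(-217240) + (1)·(-26473) + (0)·(-115126) + (-2)·(288348) + (1)·(-42481) = 7687
Base-13 expansion of each c_i:
  c_1 = 26473 = 5·13^0 + 8·13^1 + 0·13^2 + 12·13^3
  c_2 = 19179 = 4·13^0 + 6·13^1 + 9·13^2 + 8·13^3
  c_3 = 13854 = 9·13^0 + 12·13^1 + 3·13^2 + 6·13^3
  c_4 = 490 = 9·13^0 + 11·13^1 + 2·13^2
  c_5 = 17152 = 5·13^0 + 6·13^1 + 10·13^2 + 7·13^3
  c_6 = 7687 = 4·13^0 + 6·13^1 + 6·13^2 + 3·13^3
p-restricted factor λ_0 = (5, 4, 9, 9, 5, 4)
p-restricted factor λ_1 = (8, 6, 12, 11, 6, 6)
p-restricted factor λ_2 = (0, 9, 3, 2, 10, 6)
p-restricted factor λ_3 = (12, 8, 6, 0, 7, 3)

((5, 4, 9, 9, 5, 4), (8, 6, 12, 11, 6, 6), (0, 9, 3, 2, 10, 6), (12, 8, 6, 0, 7, 3))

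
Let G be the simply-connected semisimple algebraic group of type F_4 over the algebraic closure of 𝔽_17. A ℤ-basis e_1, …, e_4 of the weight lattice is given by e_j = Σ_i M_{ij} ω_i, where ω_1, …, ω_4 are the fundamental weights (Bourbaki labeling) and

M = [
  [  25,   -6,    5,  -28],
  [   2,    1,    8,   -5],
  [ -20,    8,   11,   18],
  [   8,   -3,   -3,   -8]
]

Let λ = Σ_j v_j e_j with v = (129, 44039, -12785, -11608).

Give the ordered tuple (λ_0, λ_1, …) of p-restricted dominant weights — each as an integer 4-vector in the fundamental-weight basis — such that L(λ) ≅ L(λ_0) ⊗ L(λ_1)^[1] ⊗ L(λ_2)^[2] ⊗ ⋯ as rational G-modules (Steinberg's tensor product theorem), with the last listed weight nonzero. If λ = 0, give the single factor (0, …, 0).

Converting to the ω-basis (c_i = row i of M dotted with v = (129, 44039, -12785, -11608)):
  c_1 = 25·129 + (-6)·(44039) + (5)·(-12785) + (-28)·(-11608) = 90
  c_2 = 2·129 + 1·44039 + (8)·(-12785) + (-5)·(-11608) = 57
  c_3 = (-20)·(129) + 8·44039 + (11)·(-12785) + (18)·(-11608) = 153
  c_4 = 8·129 + (-3)·(44039) + (-3)·(-12785) + (-8)·(-11608) = 134
Expand coordinatewise in base 17:
  c_1 = 90 = 5·17^0 + 5·17^1
  c_2 = 57 = 6·17^0 + 3·17^1
  c_3 = 153 = 0·17^0 + 9·17^1
  c_4 = 134 = 15·17^0 + 7·17^1
p-restricted factor λ_0 = (5, 6, 0, 15)
p-restricted factor λ_1 = (5, 3, 9, 7)

((5, 6, 0, 15), (5, 3, 9, 7))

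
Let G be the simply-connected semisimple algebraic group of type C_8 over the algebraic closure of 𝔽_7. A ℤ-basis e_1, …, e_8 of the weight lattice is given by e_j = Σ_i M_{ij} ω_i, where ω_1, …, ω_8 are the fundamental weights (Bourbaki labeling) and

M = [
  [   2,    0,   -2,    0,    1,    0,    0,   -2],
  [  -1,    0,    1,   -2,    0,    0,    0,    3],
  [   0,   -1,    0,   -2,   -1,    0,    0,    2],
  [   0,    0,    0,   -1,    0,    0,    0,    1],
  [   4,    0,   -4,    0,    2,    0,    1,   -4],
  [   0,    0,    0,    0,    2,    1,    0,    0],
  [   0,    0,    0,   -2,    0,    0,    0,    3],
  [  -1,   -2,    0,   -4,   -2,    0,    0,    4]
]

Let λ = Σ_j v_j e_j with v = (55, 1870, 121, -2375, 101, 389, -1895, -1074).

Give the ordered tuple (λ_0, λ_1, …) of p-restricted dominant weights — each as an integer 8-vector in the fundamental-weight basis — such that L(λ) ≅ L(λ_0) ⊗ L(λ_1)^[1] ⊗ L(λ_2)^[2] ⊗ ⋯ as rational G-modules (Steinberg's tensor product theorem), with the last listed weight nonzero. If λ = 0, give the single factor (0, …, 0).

Compute c_i = Σ_j M_{ij} v_j with v = (55, 1870, 121, -2375, 101, 389, -1895, -1074):
  c_1 = 2·55 + 0·1870 + (-2)·(121) + (0)·(-2375) + 1·101 + 0·389 + (0)·(-1895) + (-2)·(-1074) = 2117
  c_2 = (-1)·(55) + 0·1870 + 1·121 + (-2)·(-2375) + 0·101 + 0·389 + (0)·(-1895) + (3)·(-1074) = 1594
  c_3 = 0·55 + (-1)·(1870) + 0·121 + (-2)·(-2375) + (-1)·(101) + 0·389 + (0)·(-1895) + (2)·(-1074) = 631
  c_4 = 0·55 + 0·1870 + 0·121 + (-1)·(-2375) + 0·101 + 0·389 + (0)·(-1895) + (1)·(-1074) = 1301
  c_5 = 4·55 + 0·1870 + (-4)·(121) + (0)·(-2375) + 2·101 + 0·389 + (1)·(-1895) + (-4)·(-1074) = 2339
  c_6 = 0·55 + 0·1870 + 0·121 + (0)·(-2375) + 2·101 + 1·389 + (0)·(-1895) + (0)·(-1074) = 591
  c_7 = 0·55 + 0·1870 + 0·121 + (-2)·(-2375) + 0·101 + 0·389 + (0)·(-1895) + (3)·(-1074) = 1528
  c_8 = (-1)·(55) + (-2)·(1870) + 0·121 + (-4)·(-2375) + (-2)·(101) + 0·389 + (0)·(-1895) + (4)·(-1074) = 1207
p = 7; digits c_i = Σ_j d_{ij}·7^j, 0 ≤ d_{ij} < 7:
  c_1 = 2117 = 3·7^0 + 1·7^1 + 1·7^2 + 6·7^3
  c_2 = 1594 = 5·7^0 + 3·7^1 + 4·7^2 + 4·7^3
  c_3 = 631 = 1·7^0 + 6·7^1 + 5·7^2 + 1·7^3
  c_4 = 1301 = 6·7^0 + 3·7^1 + 5·7^2 + 3·7^3
  c_5 = 2339 = 1·7^0 + 5·7^1 + 5·7^2 + 6·7^3
  c_6 = 591 = 3·7^0 + 0·7^1 + 5·7^2 + 1·7^3
  c_7 = 1528 = 2·7^0 + 1·7^1 + 3·7^2 + 4·7^3
  c_8 = 1207 = 3·7^0 + 4·7^1 + 3·7^2 + 3·7^3
p-restricted factor λ_0 = (3, 5, 1, 6, 1, 3, 2, 3)
p-restricted factor λ_1 = (1, 3, 6, 3, 5, 0, 1, 4)
p-restricted factor λ_2 = (1, 4, 5, 5, 5, 5, 3, 3)
p-restricted factor λ_3 = (6, 4, 1, 3, 6, 1, 4, 3)

((3, 5, 1, 6, 1, 3, 2, 3), (1, 3, 6, 3, 5, 0, 1, 4), (1, 4, 5, 5, 5, 5, 3, 3), (6, 4, 1, 3, 6, 1, 4, 3))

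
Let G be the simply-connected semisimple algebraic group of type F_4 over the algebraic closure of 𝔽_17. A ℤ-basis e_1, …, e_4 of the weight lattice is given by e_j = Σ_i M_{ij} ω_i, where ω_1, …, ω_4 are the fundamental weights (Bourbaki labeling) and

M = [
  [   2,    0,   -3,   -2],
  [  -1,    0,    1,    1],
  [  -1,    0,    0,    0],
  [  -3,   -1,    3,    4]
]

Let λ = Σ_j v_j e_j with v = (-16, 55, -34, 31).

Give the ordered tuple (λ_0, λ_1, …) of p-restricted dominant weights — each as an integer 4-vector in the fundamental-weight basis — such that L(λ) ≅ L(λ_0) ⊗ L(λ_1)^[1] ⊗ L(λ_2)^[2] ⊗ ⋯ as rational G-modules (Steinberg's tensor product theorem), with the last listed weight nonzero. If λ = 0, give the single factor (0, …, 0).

((8, 13, 16, 15),)

Change of basis e → ω: c = M·v where v = (-16, 55, -34, 31):
  c_1 = 2*-16 + 0*55 + -3*-34 + -2*31 = 8
  c_2 = -1*-16 + 0*55 + 1*-34 + 1*31 = 13
  c_3 = -1*-16 + 0*55 + 0*-34 + 0*31 = 16
  c_4 = -3*-16 + -1*55 + 3*-34 + 4*31 = 15
p = 17; digits c_i = Σ_j d_{ij}·17^j, 0 ≤ d_{ij} < 17:
  c_1 = 8 = 8·17^0
  c_2 = 13 = 13·17^0
  c_3 = 16 = 16·17^0
  c_4 = 15 = 15·17^0
Factor λ_0 = (8, 13, 16, 15)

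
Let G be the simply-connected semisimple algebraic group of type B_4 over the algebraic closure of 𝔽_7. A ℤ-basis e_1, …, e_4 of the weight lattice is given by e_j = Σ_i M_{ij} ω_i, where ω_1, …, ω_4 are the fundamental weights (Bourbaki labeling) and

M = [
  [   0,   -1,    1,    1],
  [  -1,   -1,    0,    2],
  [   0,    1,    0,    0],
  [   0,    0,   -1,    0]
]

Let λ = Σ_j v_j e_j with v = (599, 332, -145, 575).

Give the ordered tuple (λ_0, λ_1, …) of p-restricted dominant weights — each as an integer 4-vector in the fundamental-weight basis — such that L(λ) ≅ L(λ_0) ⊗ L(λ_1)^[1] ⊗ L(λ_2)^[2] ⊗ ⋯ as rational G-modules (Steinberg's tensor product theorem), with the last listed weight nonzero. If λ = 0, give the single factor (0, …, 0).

Converting to the ω-basis (c_i = row i of M dotted with v = (599, 332, -145, 575)):
  c_1 = 0·599 + (-1)·(332) + (1)·(-145) + 1·575 = 98
  c_2 = (-1)·(599) + (-1)·(332) + (0)·(-145) + 2·575 = 219
  c_3 = 0·599 + 1·332 + (0)·(-145) + 0·575 = 332
  c_4 = 0·599 + 0·332 + (-1)·(-145) + 0·575 = 145
p = 7; digits c_i = Σ_j d_{ij}·7^j, 0 ≤ d_{ij} < 7:
  c_1 = 98 = 0·7^0 + 0·7^1 + 2·7^2
  c_2 = 219 = 2·7^0 + 3·7^1 + 4·7^2
  c_3 = 332 = 3·7^0 + 5·7^1 + 6·7^2
  c_4 = 145 = 5·7^0 + 6·7^1 + 2·7^2
p-restricted factor λ_0 = (0, 2, 3, 5)
p-restricted factor λ_1 = (0, 3, 5, 6)
p-restricted factor λ_2 = (2, 4, 6, 2)

((0, 2, 3, 5), (0, 3, 5, 6), (2, 4, 6, 2))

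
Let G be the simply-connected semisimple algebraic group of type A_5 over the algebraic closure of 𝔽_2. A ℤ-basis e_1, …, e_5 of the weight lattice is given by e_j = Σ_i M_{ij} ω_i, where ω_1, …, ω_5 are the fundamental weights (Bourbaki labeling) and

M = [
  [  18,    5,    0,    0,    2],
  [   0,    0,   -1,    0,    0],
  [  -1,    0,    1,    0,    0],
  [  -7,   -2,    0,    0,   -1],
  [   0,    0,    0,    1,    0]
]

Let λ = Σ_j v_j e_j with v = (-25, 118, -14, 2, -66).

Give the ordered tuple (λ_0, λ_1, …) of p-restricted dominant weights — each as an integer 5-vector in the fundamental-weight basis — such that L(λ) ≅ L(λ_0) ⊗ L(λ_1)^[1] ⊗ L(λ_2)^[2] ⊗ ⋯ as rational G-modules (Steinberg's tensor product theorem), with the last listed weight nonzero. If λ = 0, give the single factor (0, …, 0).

((0, 0, 1, 1, 0), (0, 1, 1, 0, 1), (0, 1, 0, 1, 0), (1, 1, 1, 0, 0))

ω-coordinates c = M·v, v = (-25, 118, -14, 2, -66):
  c_1 = (18)·(-25) + 5·118 + (0)·(-14) + 0·2 + (2)·(-66) = 8
  c_2 = (0)·(-25) + 0·118 + (-1)·(-14) + 0·2 + (0)·(-66) = 14
  c_3 = (-1)·(-25) + 0·118 + (1)·(-14) + 0·2 + (0)·(-66) = 11
  c_4 = (-7)·(-25) + (-2)·(118) + (0)·(-14) + 0·2 + (-1)·(-66) = 5
  c_5 = (0)·(-25) + 0·118 + (0)·(-14) + 1·2 + (0)·(-66) = 2
Expand coordinatewise in base 2:
  c_1 = 8 = 0·2^0 + 0·2^1 + 0·2^2 + 1·2^3
  c_2 = 14 = 0·2^0 + 1·2^1 + 1·2^2 + 1·2^3
  c_3 = 11 = 1·2^0 + 1·2^1 + 0·2^2 + 1·2^3
  c_4 = 5 = 1·2^0 + 0·2^1 + 1·2^2
  c_5 = 2 = 0·2^0 + 1·2^1
λ_0 = (0, 0, 1, 1, 0)
λ_1 = (0, 1, 1, 0, 1)
λ_2 = (0, 1, 0, 1, 0)
λ_3 = (1, 1, 1, 0, 0)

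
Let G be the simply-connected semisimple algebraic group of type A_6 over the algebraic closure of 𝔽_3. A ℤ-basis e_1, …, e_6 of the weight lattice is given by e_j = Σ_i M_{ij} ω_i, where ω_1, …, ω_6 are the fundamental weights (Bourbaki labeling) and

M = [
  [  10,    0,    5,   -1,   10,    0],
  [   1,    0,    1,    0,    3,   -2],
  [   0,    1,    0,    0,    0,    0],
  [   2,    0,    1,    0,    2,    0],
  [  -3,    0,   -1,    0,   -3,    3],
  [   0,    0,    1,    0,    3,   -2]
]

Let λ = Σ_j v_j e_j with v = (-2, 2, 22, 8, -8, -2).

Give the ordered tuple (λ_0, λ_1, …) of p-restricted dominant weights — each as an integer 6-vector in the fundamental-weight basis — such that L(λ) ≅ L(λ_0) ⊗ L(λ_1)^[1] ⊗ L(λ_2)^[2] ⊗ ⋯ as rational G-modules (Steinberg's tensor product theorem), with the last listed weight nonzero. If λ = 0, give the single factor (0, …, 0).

((2, 0, 2, 2, 2, 2),)

Compute c_i = Σ_j M_{ij} v_j with v = (-2, 2, 22, 8, -8, -2):
  c_1 = (10)·(-2) + 0·2 + 5·22 + (-1)·(8) + (10)·(-8) + (0)·(-2) = 2
  c_2 = (1)·(-2) + 0·2 + 1·22 + 0·8 + (3)·(-8) + (-2)·(-2) = 0
  c_3 = (0)·(-2) + 1·2 + 0·22 + 0·8 + (0)·(-8) + (0)·(-2) = 2
  c_4 = (2)·(-2) + 0·2 + 1·22 + 0·8 + (2)·(-8) + (0)·(-2) = 2
  c_5 = (-3)·(-2) + 0·2 + (-1)·(22) + 0·8 + (-3)·(-8) + (3)·(-2) = 2
  c_6 = (0)·(-2) + 0·2 + 1·22 + 0·8 + (3)·(-8) + (-2)·(-2) = 2
Base-3 expansion of each c_i:
  c_1 = 2 = 2·3^0
  c_2 = 0
  c_3 = 2 = 2·3^0
  c_4 = 2 = 2·3^0
  c_5 = 2 = 2·3^0
  c_6 = 2 = 2·3^0
p-restricted factor λ_0 = (2, 0, 2, 2, 2, 2)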